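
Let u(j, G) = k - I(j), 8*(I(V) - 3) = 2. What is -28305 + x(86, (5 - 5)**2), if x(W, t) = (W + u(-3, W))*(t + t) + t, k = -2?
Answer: -28305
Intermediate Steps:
I(V) = 13/4 (I(V) = 3 + (1/8)*2 = 3 + 1/4 = 13/4)
u(j, G) = -21/4 (u(j, G) = -2 - 1*13/4 = -2 - 13/4 = -21/4)
x(W, t) = t + 2*t*(-21/4 + W) (x(W, t) = (W - 21/4)*(t + t) + t = (-21/4 + W)*(2*t) + t = 2*t*(-21/4 + W) + t = t + 2*t*(-21/4 + W))
-28305 + x(86, (5 - 5)**2) = -28305 + (5 - 5)**2*(-19 + 4*86)/2 = -28305 + (1/2)*0**2*(-19 + 344) = -28305 + (1/2)*0*325 = -28305 + 0 = -28305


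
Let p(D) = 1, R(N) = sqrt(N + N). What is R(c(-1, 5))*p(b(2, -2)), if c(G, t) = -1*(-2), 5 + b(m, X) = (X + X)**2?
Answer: 2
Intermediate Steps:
b(m, X) = -5 + 4*X**2 (b(m, X) = -5 + (X + X)**2 = -5 + (2*X)**2 = -5 + 4*X**2)
c(G, t) = 2
R(N) = sqrt(2)*sqrt(N) (R(N) = sqrt(2*N) = sqrt(2)*sqrt(N))
R(c(-1, 5))*p(b(2, -2)) = (sqrt(2)*sqrt(2))*1 = 2*1 = 2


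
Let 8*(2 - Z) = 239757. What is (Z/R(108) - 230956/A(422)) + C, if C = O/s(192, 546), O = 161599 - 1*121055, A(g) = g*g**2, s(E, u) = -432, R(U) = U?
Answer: -1004623477349/2705452128 ≈ -371.33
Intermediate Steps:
Z = -239741/8 (Z = 2 - 1/8*239757 = 2 - 239757/8 = -239741/8 ≈ -29968.)
A(g) = g**3
O = 40544 (O = 161599 - 121055 = 40544)
C = -2534/27 (C = 40544/(-432) = 40544*(-1/432) = -2534/27 ≈ -93.852)
(Z/R(108) - 230956/A(422)) + C = (-239741/8/108 - 230956/(422**3)) - 2534/27 = (-239741/8*1/108 - 230956/75151448) - 2534/27 = (-239741/864 - 230956*1/75151448) - 2534/27 = (-239741/864 - 57739/18787862) - 2534/27 = -2252135355119/8116356384 - 2534/27 = -1004623477349/2705452128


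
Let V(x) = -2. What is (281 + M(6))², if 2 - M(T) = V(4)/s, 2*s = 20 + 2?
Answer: 9703225/121 ≈ 80192.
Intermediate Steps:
s = 11 (s = (20 + 2)/2 = (½)*22 = 11)
M(T) = 24/11 (M(T) = 2 - (-2)/11 = 2 - 1*(-2/11) = 2 + 2/11 = 24/11)
(281 + M(6))² = (281 + 24/11)² = (3115/11)² = 9703225/121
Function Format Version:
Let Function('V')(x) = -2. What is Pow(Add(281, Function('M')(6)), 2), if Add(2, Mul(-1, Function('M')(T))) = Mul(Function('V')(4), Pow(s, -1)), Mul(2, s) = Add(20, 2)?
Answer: Rational(9703225, 121) ≈ 80192.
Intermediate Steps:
s = 11 (s = Mul(Rational(1, 2), Add(20, 2)) = Mul(Rational(1, 2), 22) = 11)
Function('M')(T) = Rational(24, 11) (Function('M')(T) = Add(2, Mul(-1, Mul(-2, Pow(11, -1)))) = Add(2, Mul(-1, Mul(-2, Rational(1, 11)))) = Add(2, Mul(-1, Rational(-2, 11))) = Add(2, Rational(2, 11)) = Rational(24, 11))
Pow(Add(281, Function('M')(6)), 2) = Pow(Add(281, Rational(24, 11)), 2) = Pow(Rational(3115, 11), 2) = Rational(9703225, 121)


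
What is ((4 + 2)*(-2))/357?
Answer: -4/119 ≈ -0.033613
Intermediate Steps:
((4 + 2)*(-2))/357 = (6*(-2))/357 = (1/357)*(-12) = -4/119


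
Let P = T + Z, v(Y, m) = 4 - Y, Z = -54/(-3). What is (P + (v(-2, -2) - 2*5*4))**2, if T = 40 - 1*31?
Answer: 49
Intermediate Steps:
Z = 18 (Z = -54*(-1/3) = 18)
T = 9 (T = 40 - 31 = 9)
P = 27 (P = 9 + 18 = 27)
(P + (v(-2, -2) - 2*5*4))**2 = (27 + ((4 - 1*(-2)) - 2*5*4))**2 = (27 + ((4 + 2) - 2*20))**2 = (27 + (6 - 1*40))**2 = (27 + (6 - 40))**2 = (27 - 34)**2 = (-7)**2 = 49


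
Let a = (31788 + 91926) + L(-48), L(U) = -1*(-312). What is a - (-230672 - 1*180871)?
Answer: 535569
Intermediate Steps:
L(U) = 312
a = 124026 (a = (31788 + 91926) + 312 = 123714 + 312 = 124026)
a - (-230672 - 1*180871) = 124026 - (-230672 - 1*180871) = 124026 - (-230672 - 180871) = 124026 - 1*(-411543) = 124026 + 411543 = 535569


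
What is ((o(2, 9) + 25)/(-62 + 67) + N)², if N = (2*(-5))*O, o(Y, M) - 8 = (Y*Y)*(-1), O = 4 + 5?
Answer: 177241/25 ≈ 7089.6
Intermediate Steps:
O = 9
o(Y, M) = 8 - Y² (o(Y, M) = 8 + (Y*Y)*(-1) = 8 + Y²*(-1) = 8 - Y²)
N = -90 (N = (2*(-5))*9 = -10*9 = -90)
((o(2, 9) + 25)/(-62 + 67) + N)² = (((8 - 1*2²) + 25)/(-62 + 67) - 90)² = (((8 - 1*4) + 25)/5 - 90)² = (((8 - 4) + 25)*(⅕) - 90)² = ((4 + 25)*(⅕) - 90)² = (29*(⅕) - 90)² = (29/5 - 90)² = (-421/5)² = 177241/25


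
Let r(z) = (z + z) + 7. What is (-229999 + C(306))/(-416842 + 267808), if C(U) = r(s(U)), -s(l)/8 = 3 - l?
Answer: 636/421 ≈ 1.5107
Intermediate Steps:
s(l) = -24 + 8*l (s(l) = -8*(3 - l) = -24 + 8*l)
r(z) = 7 + 2*z (r(z) = 2*z + 7 = 7 + 2*z)
C(U) = -41 + 16*U (C(U) = 7 + 2*(-24 + 8*U) = 7 + (-48 + 16*U) = -41 + 16*U)
(-229999 + C(306))/(-416842 + 267808) = (-229999 + (-41 + 16*306))/(-416842 + 267808) = (-229999 + (-41 + 4896))/(-149034) = (-229999 + 4855)*(-1/149034) = -225144*(-1/149034) = 636/421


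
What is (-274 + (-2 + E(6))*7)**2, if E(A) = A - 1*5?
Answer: 78961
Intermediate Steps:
E(A) = -5 + A (E(A) = A - 5 = -5 + A)
(-274 + (-2 + E(6))*7)**2 = (-274 + (-2 + (-5 + 6))*7)**2 = (-274 + (-2 + 1)*7)**2 = (-274 - 1*7)**2 = (-274 - 7)**2 = (-281)**2 = 78961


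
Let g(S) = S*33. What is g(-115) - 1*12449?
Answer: -16244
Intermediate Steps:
g(S) = 33*S
g(-115) - 1*12449 = 33*(-115) - 1*12449 = -3795 - 12449 = -16244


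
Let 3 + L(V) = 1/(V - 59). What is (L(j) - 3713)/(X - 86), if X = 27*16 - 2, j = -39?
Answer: -364169/33712 ≈ -10.802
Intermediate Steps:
X = 430 (X = 432 - 2 = 430)
L(V) = -3 + 1/(-59 + V) (L(V) = -3 + 1/(V - 59) = -3 + 1/(-59 + V))
(L(j) - 3713)/(X - 86) = ((178 - 3*(-39))/(-59 - 39) - 3713)/(430 - 86) = ((178 + 117)/(-98) - 3713)/344 = (-1/98*295 - 3713)*(1/344) = (-295/98 - 3713)*(1/344) = -364169/98*1/344 = -364169/33712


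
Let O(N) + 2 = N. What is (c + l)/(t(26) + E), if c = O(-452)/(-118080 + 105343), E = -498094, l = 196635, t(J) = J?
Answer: -2504540449/6343892116 ≈ -0.39480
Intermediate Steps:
O(N) = -2 + N
c = 454/12737 (c = (-2 - 452)/(-118080 + 105343) = -454/(-12737) = -454*(-1/12737) = 454/12737 ≈ 0.035644)
(c + l)/(t(26) + E) = (454/12737 + 196635)/(26 - 498094) = (2504540449/12737)/(-498068) = (2504540449/12737)*(-1/498068) = -2504540449/6343892116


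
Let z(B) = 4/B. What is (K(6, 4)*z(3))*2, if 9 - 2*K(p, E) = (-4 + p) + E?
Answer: 4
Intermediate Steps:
K(p, E) = 13/2 - E/2 - p/2 (K(p, E) = 9/2 - ((-4 + p) + E)/2 = 9/2 - (-4 + E + p)/2 = 9/2 + (2 - E/2 - p/2) = 13/2 - E/2 - p/2)
(K(6, 4)*z(3))*2 = ((13/2 - 1/2*4 - 1/2*6)*(4/3))*2 = ((13/2 - 2 - 3)*(4*(1/3)))*2 = ((3/2)*(4/3))*2 = 2*2 = 4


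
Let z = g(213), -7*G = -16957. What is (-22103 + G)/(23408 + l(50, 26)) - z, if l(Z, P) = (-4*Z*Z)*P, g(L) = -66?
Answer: 882607/13356 ≈ 66.083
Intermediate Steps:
G = 16957/7 (G = -⅐*(-16957) = 16957/7 ≈ 2422.4)
z = -66
l(Z, P) = -4*P*Z² (l(Z, P) = (-4*Z²)*P = -4*P*Z²)
(-22103 + G)/(23408 + l(50, 26)) - z = (-22103 + 16957/7)/(23408 - 4*26*50²) - 1*(-66) = -137764/(7*(23408 - 4*26*2500)) + 66 = -137764/(7*(23408 - 260000)) + 66 = -137764/7/(-236592) + 66 = -137764/7*(-1/236592) + 66 = 1111/13356 + 66 = 882607/13356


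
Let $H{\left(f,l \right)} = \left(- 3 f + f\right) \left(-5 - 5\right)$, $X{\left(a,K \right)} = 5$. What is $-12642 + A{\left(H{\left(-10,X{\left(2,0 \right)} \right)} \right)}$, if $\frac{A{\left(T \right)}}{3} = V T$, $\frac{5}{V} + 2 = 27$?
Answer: $-12762$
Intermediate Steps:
$V = \frac{1}{5}$ ($V = \frac{5}{-2 + 27} = \frac{5}{25} = 5 \cdot \frac{1}{25} = \frac{1}{5} \approx 0.2$)
$H{\left(f,l \right)} = 20 f$ ($H{\left(f,l \right)} = - 2 f \left(-10\right) = 20 f$)
$A{\left(T \right)} = \frac{3 T}{5}$ ($A{\left(T \right)} = 3 \frac{T}{5} = \frac{3 T}{5}$)
$-12642 + A{\left(H{\left(-10,X{\left(2,0 \right)} \right)} \right)} = -12642 + \frac{3 \cdot 20 \left(-10\right)}{5} = -12642 + \frac{3}{5} \left(-200\right) = -12642 - 120 = -12762$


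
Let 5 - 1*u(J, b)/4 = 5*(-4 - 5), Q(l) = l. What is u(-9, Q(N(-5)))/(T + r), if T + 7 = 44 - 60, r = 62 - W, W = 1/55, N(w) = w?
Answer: 1375/268 ≈ 5.1306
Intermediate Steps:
W = 1/55 ≈ 0.018182
r = 3409/55 (r = 62 - 1*1/55 = 62 - 1/55 = 3409/55 ≈ 61.982)
u(J, b) = 200 (u(J, b) = 20 - 20*(-4 - 5) = 20 - 20*(-9) = 20 - 4*(-45) = 20 + 180 = 200)
T = -23 (T = -7 + (44 - 60) = -7 - 16 = -23)
u(-9, Q(N(-5)))/(T + r) = 200/(-23 + 3409/55) = 200/(2144/55) = (55/2144)*200 = 1375/268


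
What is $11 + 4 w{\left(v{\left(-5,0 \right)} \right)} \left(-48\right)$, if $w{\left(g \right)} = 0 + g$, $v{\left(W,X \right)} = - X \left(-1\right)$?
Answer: $11$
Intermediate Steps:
$v{\left(W,X \right)} = X$
$w{\left(g \right)} = g$
$11 + 4 w{\left(v{\left(-5,0 \right)} \right)} \left(-48\right) = 11 + 4 \cdot 0 \left(-48\right) = 11 + 0 \left(-48\right) = 11 + 0 = 11$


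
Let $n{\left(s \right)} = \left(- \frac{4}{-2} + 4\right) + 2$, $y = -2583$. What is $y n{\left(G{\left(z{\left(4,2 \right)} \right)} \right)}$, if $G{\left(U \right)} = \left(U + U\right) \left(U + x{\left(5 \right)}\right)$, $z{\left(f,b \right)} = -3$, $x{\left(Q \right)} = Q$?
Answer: $-20664$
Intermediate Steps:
$G{\left(U \right)} = 2 U \left(5 + U\right)$ ($G{\left(U \right)} = \left(U + U\right) \left(U + 5\right) = 2 U \left(5 + U\right)$)
$n{\left(s \right)} = 8$ ($n{\left(s \right)} = \left(\left(-4\right) \left(- \frac{1}{2}\right) + 4\right) + 2 = \left(2 + 4\right) + 2 = 6 + 2 = 8$)
$y n{\left(G{\left(z{\left(4,2 \right)} \right)} \right)} = \left(-2583\right) 8 = -20664$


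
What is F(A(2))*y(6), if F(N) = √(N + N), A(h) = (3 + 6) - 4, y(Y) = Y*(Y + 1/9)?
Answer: 110*√10/3 ≈ 115.95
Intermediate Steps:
y(Y) = Y*(⅑ + Y) (y(Y) = Y*(Y + ⅑) = Y*(⅑ + Y))
A(h) = 5 (A(h) = 9 - 4 = 5)
F(N) = √2*√N (F(N) = √(2*N) = √2*√N)
F(A(2))*y(6) = (√2*√5)*(6*(⅑ + 6)) = √10*(6*(55/9)) = √10*(110/3) = 110*√10/3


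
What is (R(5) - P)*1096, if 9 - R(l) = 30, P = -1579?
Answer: 1707568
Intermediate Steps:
R(l) = -21 (R(l) = 9 - 1*30 = 9 - 30 = -21)
(R(5) - P)*1096 = (-21 - 1*(-1579))*1096 = (-21 + 1579)*1096 = 1558*1096 = 1707568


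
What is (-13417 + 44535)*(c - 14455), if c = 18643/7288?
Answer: -1638820087923/3644 ≈ -4.4973e+8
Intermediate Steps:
c = 18643/7288 (c = 18643*(1/7288) = 18643/7288 ≈ 2.5580)
(-13417 + 44535)*(c - 14455) = (-13417 + 44535)*(18643/7288 - 14455) = 31118*(-105329397/7288) = -1638820087923/3644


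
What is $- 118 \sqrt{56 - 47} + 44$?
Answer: $-310$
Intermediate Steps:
$- 118 \sqrt{56 - 47} + 44 = - 118 \sqrt{9} + 44 = \left(-118\right) 3 + 44 = -354 + 44 = -310$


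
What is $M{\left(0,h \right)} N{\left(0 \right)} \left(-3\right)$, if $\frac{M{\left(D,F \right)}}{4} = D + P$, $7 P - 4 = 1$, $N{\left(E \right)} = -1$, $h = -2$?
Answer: $\frac{60}{7} \approx 8.5714$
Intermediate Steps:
$P = \frac{5}{7}$ ($P = \frac{4}{7} + \frac{1}{7} \cdot 1 = \frac{4}{7} + \frac{1}{7} = \frac{5}{7} \approx 0.71429$)
$M{\left(D,F \right)} = \frac{20}{7} + 4 D$ ($M{\left(D,F \right)} = 4 \left(D + \frac{5}{7}\right) = 4 \left(\frac{5}{7} + D\right) = \frac{20}{7} + 4 D$)
$M{\left(0,h \right)} N{\left(0 \right)} \left(-3\right) = \left(\frac{20}{7} + 4 \cdot 0\right) \left(-1\right) \left(-3\right) = \left(\frac{20}{7} + 0\right) \left(-1\right) \left(-3\right) = \frac{20}{7} \left(-1\right) \left(-3\right) = \left(- \frac{20}{7}\right) \left(-3\right) = \frac{60}{7}$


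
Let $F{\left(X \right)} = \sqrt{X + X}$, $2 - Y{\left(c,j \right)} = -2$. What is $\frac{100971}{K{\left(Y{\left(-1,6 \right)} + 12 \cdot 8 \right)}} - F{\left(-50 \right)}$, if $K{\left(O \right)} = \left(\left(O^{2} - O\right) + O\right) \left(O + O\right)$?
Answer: $\frac{100971}{2000000} - 10 i \approx 0.050485 - 10.0 i$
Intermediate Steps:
$Y{\left(c,j \right)} = 4$ ($Y{\left(c,j \right)} = 2 - -2 = 2 + 2 = 4$)
$F{\left(X \right)} = \sqrt{2} \sqrt{X}$ ($F{\left(X \right)} = \sqrt{2 X} = \sqrt{2} \sqrt{X}$)
$K{\left(O \right)} = 2 O^{3}$ ($K{\left(O \right)} = O^{2} \cdot 2 O = 2 O^{3}$)
$\frac{100971}{K{\left(Y{\left(-1,6 \right)} + 12 \cdot 8 \right)}} - F{\left(-50 \right)} = \frac{100971}{2 \left(4 + 12 \cdot 8\right)^{3}} - \sqrt{2} \sqrt{-50} = \frac{100971}{2 \left(4 + 96\right)^{3}} - \sqrt{2} \cdot 5 i \sqrt{2} = \frac{100971}{2 \cdot 100^{3}} - 10 i = \frac{100971}{2 \cdot 1000000} - 10 i = \frac{100971}{2000000} - 10 i$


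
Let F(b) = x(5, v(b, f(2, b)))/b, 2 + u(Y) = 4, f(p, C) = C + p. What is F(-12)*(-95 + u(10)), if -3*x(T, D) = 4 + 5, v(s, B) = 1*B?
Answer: -93/4 ≈ -23.250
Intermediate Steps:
u(Y) = 2 (u(Y) = -2 + 4 = 2)
v(s, B) = B
x(T, D) = -3 (x(T, D) = -(4 + 5)/3 = -⅓*9 = -3)
F(b) = -3/b
F(-12)*(-95 + u(10)) = (-3/(-12))*(-95 + 2) = -3*(-1/12)*(-93) = (¼)*(-93) = -93/4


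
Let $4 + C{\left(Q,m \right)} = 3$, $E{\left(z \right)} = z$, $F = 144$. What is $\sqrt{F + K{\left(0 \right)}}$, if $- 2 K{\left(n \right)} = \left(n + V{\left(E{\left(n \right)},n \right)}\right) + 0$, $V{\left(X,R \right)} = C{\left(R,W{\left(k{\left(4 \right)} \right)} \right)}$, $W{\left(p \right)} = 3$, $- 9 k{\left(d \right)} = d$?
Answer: $\frac{17 \sqrt{2}}{2} \approx 12.021$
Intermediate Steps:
$k{\left(d \right)} = - \frac{d}{9}$
$C{\left(Q,m \right)} = -1$ ($C{\left(Q,m \right)} = -4 + 3 = -1$)
$V{\left(X,R \right)} = -1$
$K{\left(n \right)} = \frac{1}{2} - \frac{n}{2}$ ($K{\left(n \right)} = - \frac{\left(n - 1\right) + 0}{2} = - \frac{\left(-1 + n\right) + 0}{2} = - \frac{-1 + n}{2} = \frac{1}{2} - \frac{n}{2}$)
$\sqrt{F + K{\left(0 \right)}} = \sqrt{144 + \left(\frac{1}{2} - 0\right)} = \sqrt{144 + \left(\frac{1}{2} + 0\right)} = \sqrt{144 + \frac{1}{2}} = \sqrt{\frac{289}{2}} = \frac{17 \sqrt{2}}{2}$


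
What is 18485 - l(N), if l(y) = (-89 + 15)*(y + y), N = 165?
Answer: 42905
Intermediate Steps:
l(y) = -148*y
18485 - l(N) = 18485 - (-148)*165 = 18485 - 1*(-24420) = 18485 + 24420 = 42905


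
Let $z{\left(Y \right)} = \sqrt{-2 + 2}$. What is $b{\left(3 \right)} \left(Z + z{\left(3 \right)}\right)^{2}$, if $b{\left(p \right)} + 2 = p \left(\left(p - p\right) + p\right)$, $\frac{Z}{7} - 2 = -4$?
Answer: $1372$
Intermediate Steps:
$Z = -14$ ($Z = 14 + 7 \left(-4\right) = 14 - 28 = -14$)
$z{\left(Y \right)} = 0$ ($z{\left(Y \right)} = \sqrt{0} = 0$)
$b{\left(p \right)} = -2 + p^{2}$ ($b{\left(p \right)} = -2 + p \left(\left(p - p\right) + p\right) = -2 + p \left(0 + p\right) = -2 + p p = -2 + p^{2}$)
$b{\left(3 \right)} \left(Z + z{\left(3 \right)}\right)^{2} = \left(-2 + 3^{2}\right) \left(-14 + 0\right)^{2} = \left(-2 + 9\right) \left(-14\right)^{2} = 7 \cdot 196 = 1372$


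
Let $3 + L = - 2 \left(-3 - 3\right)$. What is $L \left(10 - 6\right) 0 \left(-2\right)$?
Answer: $0$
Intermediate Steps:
$L = 9$ ($L = -3 - 2 \left(-3 - 3\right) = -3 - -12 = -3 + 12 = 9$)
$L \left(10 - 6\right) 0 \left(-2\right) = 9 \left(10 - 6\right) 0 \left(-2\right) = 9 \cdot 4 \cdot 0 = 36 \cdot 0 = 0$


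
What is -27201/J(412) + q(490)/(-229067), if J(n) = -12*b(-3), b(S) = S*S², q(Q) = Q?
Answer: -2077003409/24739236 ≈ -83.956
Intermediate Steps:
b(S) = S³
J(n) = 324 (J(n) = -12*(-3)³ = -12*(-27) = 324)
-27201/J(412) + q(490)/(-229067) = -27201/324 + 490/(-229067) = -27201*1/324 + 490*(-1/229067) = -9067/108 - 490/229067 = -2077003409/24739236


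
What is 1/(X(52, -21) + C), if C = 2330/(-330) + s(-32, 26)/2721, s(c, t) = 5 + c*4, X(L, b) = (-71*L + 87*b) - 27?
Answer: -29931/166210010 ≈ -0.00018008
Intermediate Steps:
X(L, b) = -27 - 71*L + 87*b
s(c, t) = 5 + 4*c
C = -212684/29931 (C = 2330/(-330) + (5 + 4*(-32))/2721 = 2330*(-1/330) + (5 - 128)*(1/2721) = -233/33 - 123*1/2721 = -233/33 - 41/907 = -212684/29931 ≈ -7.1058)
1/(X(52, -21) + C) = 1/((-27 - 71*52 + 87*(-21)) - 212684/29931) = 1/((-27 - 3692 - 1827) - 212684/29931) = 1/(-5546 - 212684/29931) = 1/(-166210010/29931) = -29931/166210010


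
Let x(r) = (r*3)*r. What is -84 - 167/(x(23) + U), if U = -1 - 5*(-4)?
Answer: -135071/1606 ≈ -84.104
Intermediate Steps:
U = 19 (U = -1 + 20 = 19)
x(r) = 3*r² (x(r) = (3*r)*r = 3*r²)
-84 - 167/(x(23) + U) = -84 - 167/(3*23² + 19) = -84 - 167/(3*529 + 19) = -84 - 167/(1587 + 19) = -84 - 167/1606 = -135071/1606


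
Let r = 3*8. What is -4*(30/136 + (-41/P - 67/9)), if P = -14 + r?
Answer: 34651/765 ≈ 45.295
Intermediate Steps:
r = 24
P = 10 (P = -14 + 24 = 10)
-4*(30/136 + (-41/P - 67/9)) = -4*(30/136 + (-41/10 - 67/9)) = -4*(30*(1/136) + (-41*⅒ - 67*⅑)) = -4*(15/68 + (-41/10 - 67/9)) = -4*(15/68 - 1039/90) = -4*(-34651/3060) = 34651/765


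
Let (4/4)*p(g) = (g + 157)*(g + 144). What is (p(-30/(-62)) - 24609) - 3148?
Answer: -4807999/961 ≈ -5003.1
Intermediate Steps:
p(g) = (144 + g)*(157 + g) (p(g) = (g + 157)*(g + 144) = (157 + g)*(144 + g) = (144 + g)*(157 + g))
(p(-30/(-62)) - 24609) - 3148 = ((22608 + (-30/(-62))² + 301*(-30/(-62))) - 24609) - 3148 = ((22608 + (-30*(-1/62))² + 301*(-30*(-1/62))) - 24609) - 3148 = ((22608 + (15/31)² + 301*(15/31)) - 24609) - 3148 = ((22608 + 225/961 + 4515/31) - 24609) - 3148 = (21866478/961 - 24609) - 3148 = -1782771/961 - 3148 = -4807999/961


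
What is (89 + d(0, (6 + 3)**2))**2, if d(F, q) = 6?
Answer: 9025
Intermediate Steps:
(89 + d(0, (6 + 3)**2))**2 = (89 + 6)**2 = 95**2 = 9025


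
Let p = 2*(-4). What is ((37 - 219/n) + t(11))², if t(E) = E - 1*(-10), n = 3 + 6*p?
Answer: 889249/225 ≈ 3952.2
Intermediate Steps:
p = -8
n = -45 (n = 3 + 6*(-8) = 3 - 48 = -45)
t(E) = 10 + E (t(E) = E + 10 = 10 + E)
((37 - 219/n) + t(11))² = ((37 - 219/(-45)) + (10 + 11))² = ((37 - 219*(-1)/45) + 21)² = ((37 - 1*(-73/15)) + 21)² = ((37 + 73/15) + 21)² = (628/15 + 21)² = (943/15)² = 889249/225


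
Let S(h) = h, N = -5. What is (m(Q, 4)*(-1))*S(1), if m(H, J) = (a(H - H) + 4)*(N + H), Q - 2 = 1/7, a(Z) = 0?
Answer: 80/7 ≈ 11.429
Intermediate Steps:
Q = 15/7 (Q = 2 + 1/7 = 2 + ⅐ = 15/7 ≈ 2.1429)
m(H, J) = -20 + 4*H (m(H, J) = (0 + 4)*(-5 + H) = 4*(-5 + H) = -20 + 4*H)
(m(Q, 4)*(-1))*S(1) = ((-20 + 4*(15/7))*(-1))*1 = ((-20 + 60/7)*(-1))*1 = -80/7*(-1)*1 = (80/7)*1 = 80/7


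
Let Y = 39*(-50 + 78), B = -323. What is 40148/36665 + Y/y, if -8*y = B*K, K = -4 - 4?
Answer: -27070376/11842795 ≈ -2.2858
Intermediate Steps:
K = -8
Y = 1092 (Y = 39*28 = 1092)
y = -323 (y = -(-323)*(-8)/8 = -⅛*2584 = -323)
40148/36665 + Y/y = 40148/36665 + 1092/(-323) = 40148*(1/36665) + 1092*(-1/323) = 40148/36665 - 1092/323 = -27070376/11842795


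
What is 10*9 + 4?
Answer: 94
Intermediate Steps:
10*9 + 4 = 90 + 4 = 94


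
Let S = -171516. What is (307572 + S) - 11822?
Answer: 124234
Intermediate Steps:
(307572 + S) - 11822 = (307572 - 171516) - 11822 = 136056 - 11822 = 124234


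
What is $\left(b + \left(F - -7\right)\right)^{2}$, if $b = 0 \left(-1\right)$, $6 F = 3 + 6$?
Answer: $\frac{289}{4} \approx 72.25$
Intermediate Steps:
$F = \frac{3}{2}$ ($F = \frac{3 + 6}{6} = \frac{1}{6} \cdot 9 = \frac{3}{2} \approx 1.5$)
$b = 0$
$\left(b + \left(F - -7\right)\right)^{2} = \left(0 + \left(\frac{3}{2} - -7\right)\right)^{2} = \left(0 + \left(\frac{3}{2} + 7\right)\right)^{2} = \left(0 + \frac{17}{2}\right)^{2} = \left(\frac{17}{2}\right)^{2} = \frac{289}{4}$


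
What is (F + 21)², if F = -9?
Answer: 144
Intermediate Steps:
(F + 21)² = (-9 + 21)² = 12² = 144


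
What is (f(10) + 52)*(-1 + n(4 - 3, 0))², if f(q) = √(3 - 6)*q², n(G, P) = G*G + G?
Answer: 52 + 100*I*√3 ≈ 52.0 + 173.21*I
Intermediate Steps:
n(G, P) = G + G² (n(G, P) = G² + G = G + G²)
f(q) = I*√3*q² (f(q) = √(-3)*q² = (I*√3)*q² = I*√3*q²)
(f(10) + 52)*(-1 + n(4 - 3, 0))² = (I*√3*10² + 52)*(-1 + (4 - 3)*(1 + (4 - 3)))² = (I*√3*100 + 52)*(-1 + 1*(1 + 1))² = (100*I*√3 + 52)*(-1 + 1*2)² = (52 + 100*I*√3)*(-1 + 2)² = (52 + 100*I*√3)*1² = (52 + 100*I*√3)*1 = 52 + 100*I*√3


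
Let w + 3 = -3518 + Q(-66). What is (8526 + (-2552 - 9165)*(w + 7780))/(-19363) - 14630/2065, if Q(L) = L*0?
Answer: 2935662709/1142417 ≈ 2569.7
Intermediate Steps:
Q(L) = 0
w = -3521 (w = -3 + (-3518 + 0) = -3 - 3518 = -3521)
(8526 + (-2552 - 9165)*(w + 7780))/(-19363) - 14630/2065 = (8526 + (-2552 - 9165)*(-3521 + 7780))/(-19363) - 14630/2065 = (8526 - 11717*4259)*(-1/19363) - 14630*1/2065 = (8526 - 49902703)*(-1/19363) - 418/59 = -49894177*(-1/19363) - 418/59 = 49894177/19363 - 418/59 = 2935662709/1142417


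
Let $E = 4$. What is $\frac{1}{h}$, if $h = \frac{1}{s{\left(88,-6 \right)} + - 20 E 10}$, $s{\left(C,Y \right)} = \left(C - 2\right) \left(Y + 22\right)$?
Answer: $576$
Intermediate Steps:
$s{\left(C,Y \right)} = \left(-2 + C\right) \left(22 + Y\right)$
$h = \frac{1}{576}$ ($h = \frac{1}{\left(-44 - -12 + 22 \cdot 88 + 88 \left(-6\right)\right) + \left(-20\right) 4 \cdot 10} = \frac{1}{\left(-44 + 12 + 1936 - 528\right) - 800} = \frac{1}{1376 - 800} = \frac{1}{576} \approx 0.0017361$)
$\frac{1}{h} = \frac{1}{\frac{1}{576}} = 576$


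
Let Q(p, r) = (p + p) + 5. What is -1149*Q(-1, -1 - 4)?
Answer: -3447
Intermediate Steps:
Q(p, r) = 5 + 2*p (Q(p, r) = 2*p + 5 = 5 + 2*p)
-1149*Q(-1, -1 - 4) = -1149*(5 + 2*(-1)) = -1149*(5 - 2) = -1149*3 = -3447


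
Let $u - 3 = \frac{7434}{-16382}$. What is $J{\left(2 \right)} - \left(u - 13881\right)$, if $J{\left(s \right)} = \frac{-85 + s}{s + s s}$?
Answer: $\frac{681390637}{49146} \approx 13865.0$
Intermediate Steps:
$u = \frac{20856}{8191}$ ($u = 3 + \frac{7434}{-16382} = 3 + 7434 \left(- \frac{1}{16382}\right) = 3 - \frac{3717}{8191} = \frac{20856}{8191} \approx 2.5462$)
$J{\left(s \right)} = \frac{-85 + s}{s + s^{2}}$
$J{\left(2 \right)} - \left(u - 13881\right) = \frac{-85 + 2}{2 \left(1 + 2\right)} - \left(\frac{20856}{8191} - 13881\right) = \frac{1}{2} \cdot \frac{1}{3} \left(-83\right) - \left(\frac{20856}{8191} - 13881\right) = \frac{1}{2} \cdot \frac{1}{3} \left(-83\right) - - \frac{113678415}{8191} = - \frac{83}{6} + \frac{113678415}{8191} = \frac{681390637}{49146}$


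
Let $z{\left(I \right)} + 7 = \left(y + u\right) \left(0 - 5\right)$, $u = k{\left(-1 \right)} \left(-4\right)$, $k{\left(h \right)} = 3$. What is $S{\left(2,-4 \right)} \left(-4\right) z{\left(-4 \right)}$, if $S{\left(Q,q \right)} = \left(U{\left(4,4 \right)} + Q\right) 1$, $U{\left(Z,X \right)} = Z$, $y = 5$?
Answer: $-672$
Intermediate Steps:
$u = -12$ ($u = 3 \left(-4\right) = -12$)
$z{\left(I \right)} = 28$ ($z{\left(I \right)} = -7 + \left(5 - 12\right) \left(0 - 5\right) = -7 - -35 = -7 + 35 = 28$)
$S{\left(Q,q \right)} = 4 + Q$ ($S{\left(Q,q \right)} = \left(4 + Q\right) 1 = 4 + Q$)
$S{\left(2,-4 \right)} \left(-4\right) z{\left(-4 \right)} = \left(4 + 2\right) \left(-4\right) 28 = 6 \left(-4\right) 28 = \left(-24\right) 28 = -672$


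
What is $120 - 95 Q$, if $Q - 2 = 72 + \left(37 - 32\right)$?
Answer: $-7385$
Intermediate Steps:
$Q = 79$ ($Q = 2 + \left(72 + \left(37 - 32\right)\right) = 2 + \left(72 + 5\right) = 2 + 77 = 79$)
$120 - 95 Q = 120 - 7505 = -7385$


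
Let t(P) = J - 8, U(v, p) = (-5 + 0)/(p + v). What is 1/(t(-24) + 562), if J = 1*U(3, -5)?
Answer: 2/1113 ≈ 0.0017969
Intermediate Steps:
U(v, p) = -5/(p + v)
J = 5/2 (J = 1*(-5/(-5 + 3)) = 1*(-5/(-2)) = 1*(-5*(-1/2)) = 1*(5/2) = 5/2 ≈ 2.5000)
t(P) = -11/2 (t(P) = 5/2 - 8 = -11/2)
1/(t(-24) + 562) = 1/(-11/2 + 562) = 1/(1113/2) = 2/1113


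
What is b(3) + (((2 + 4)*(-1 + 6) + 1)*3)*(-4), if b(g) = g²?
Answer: -363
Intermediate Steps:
b(3) + (((2 + 4)*(-1 + 6) + 1)*3)*(-4) = 3² + (((2 + 4)*(-1 + 6) + 1)*3)*(-4) = 9 + ((6*5 + 1)*3)*(-4) = 9 + ((30 + 1)*3)*(-4) = 9 + (31*3)*(-4) = 9 + 93*(-4) = 9 - 372 = -363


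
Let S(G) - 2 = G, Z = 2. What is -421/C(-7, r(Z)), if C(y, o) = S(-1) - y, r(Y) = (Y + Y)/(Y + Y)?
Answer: -421/8 ≈ -52.625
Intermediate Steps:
S(G) = 2 + G
r(Y) = 1 (r(Y) = (2*Y)/((2*Y)) = (2*Y)*(1/(2*Y)) = 1)
C(y, o) = 1 - y (C(y, o) = (2 - 1) - y = 1 - y)
-421/C(-7, r(Z)) = -421/(1 - 1*(-7)) = -421/(1 + 7) = -421/8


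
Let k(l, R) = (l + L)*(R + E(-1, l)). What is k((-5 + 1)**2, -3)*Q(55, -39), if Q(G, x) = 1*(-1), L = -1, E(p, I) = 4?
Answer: -15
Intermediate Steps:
Q(G, x) = -1
k(l, R) = (-1 + l)*(4 + R) (k(l, R) = (l - 1)*(R + 4) = (-1 + l)*(4 + R))
k((-5 + 1)**2, -3)*Q(55, -39) = (-4 - 1*(-3) + 4*(-5 + 1)**2 - 3*(-5 + 1)**2)*(-1) = (-4 + 3 + 4*(-4)**2 - 3*(-4)**2)*(-1) = (-4 + 3 + 4*16 - 3*16)*(-1) = (-4 + 3 + 64 - 48)*(-1) = 15*(-1) = -15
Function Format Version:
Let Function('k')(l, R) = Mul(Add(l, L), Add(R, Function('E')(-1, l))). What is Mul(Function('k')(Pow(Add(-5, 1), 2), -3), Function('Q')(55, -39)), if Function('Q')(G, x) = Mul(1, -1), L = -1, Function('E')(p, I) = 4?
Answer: -15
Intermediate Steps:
Function('Q')(G, x) = -1
Function('k')(l, R) = Mul(Add(-1, l), Add(4, R)) (Function('k')(l, R) = Mul(Add(l, -1), Add(R, 4)) = Mul(Add(-1, l), Add(4, R)))
Mul(Function('k')(Pow(Add(-5, 1), 2), -3), Function('Q')(55, -39)) = Mul(Add(-4, Mul(-1, -3), Mul(4, Pow(Add(-5, 1), 2)), Mul(-3, Pow(Add(-5, 1), 2))), -1) = Mul(Add(-4, 3, Mul(4, Pow(-4, 2)), Mul(-3, Pow(-4, 2))), -1) = Mul(Add(-4, 3, Mul(4, 16), Mul(-3, 16)), -1) = Mul(Add(-4, 3, 64, -48), -1) = Mul(15, -1) = -15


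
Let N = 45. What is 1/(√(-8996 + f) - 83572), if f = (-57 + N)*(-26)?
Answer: -20893/1746071967 - I*√2171/3492143934 ≈ -1.1966e-5 - 1.3343e-8*I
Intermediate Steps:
f = 312 (f = (-57 + 45)*(-26) = -12*(-26) = 312)
1/(√(-8996 + f) - 83572) = 1/(√(-8996 + 312) - 83572) = 1/(√(-8684) - 83572) = 1/(2*I*√2171 - 83572) = 1/(-83572 + 2*I*√2171)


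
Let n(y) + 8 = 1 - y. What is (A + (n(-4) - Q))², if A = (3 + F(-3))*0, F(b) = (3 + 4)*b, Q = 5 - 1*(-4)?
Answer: 144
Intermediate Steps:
Q = 9 (Q = 5 + 4 = 9)
n(y) = -7 - y (n(y) = -8 + (1 - y) = -7 - y)
F(b) = 7*b
A = 0 (A = (3 + 7*(-3))*0 = (3 - 21)*0 = -18*0 = 0)
(A + (n(-4) - Q))² = (0 + ((-7 - 1*(-4)) - 1*9))² = (0 + ((-7 + 4) - 9))² = (0 + (-3 - 9))² = (0 - 12)² = (-12)² = 144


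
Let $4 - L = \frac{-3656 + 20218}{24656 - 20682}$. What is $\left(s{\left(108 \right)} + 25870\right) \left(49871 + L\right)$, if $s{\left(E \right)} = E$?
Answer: $\frac{2574246890432}{1987} \approx 1.2955 \cdot 10^{9}$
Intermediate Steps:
$L = - \frac{333}{1987}$ ($L = 4 - \frac{-3656 + 20218}{24656 - 20682} = 4 - \frac{16562}{3974} = 4 - 16562 \cdot \frac{1}{3974} = 4 - \frac{8281}{1987} = - \frac{333}{1987} \approx -0.16759$)
$\left(s{\left(108 \right)} + 25870\right) \left(49871 + L\right) = \left(108 + 25870\right) \left(49871 - \frac{333}{1987}\right) = 25978 \cdot \frac{99093344}{1987} = \frac{2574246890432}{1987}$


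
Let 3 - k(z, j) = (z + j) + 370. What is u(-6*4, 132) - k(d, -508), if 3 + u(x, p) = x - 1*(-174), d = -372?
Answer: -366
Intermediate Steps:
k(z, j) = -367 - j - z (k(z, j) = 3 - ((z + j) + 370) = 3 - ((j + z) + 370) = 3 - (370 + j + z) = 3 + (-370 - j - z) = -367 - j - z)
u(x, p) = 171 + x (u(x, p) = -3 + (x - 1*(-174)) = -3 + (x + 174) = -3 + (174 + x) = 171 + x)
u(-6*4, 132) - k(d, -508) = (171 - 6*4) - (-367 - 1*(-508) - 1*(-372)) = (171 - 24) - (-367 + 508 + 372) = 147 - 1*513 = 147 - 513 = -366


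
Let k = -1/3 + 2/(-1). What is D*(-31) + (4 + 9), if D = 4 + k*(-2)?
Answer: -767/3 ≈ -255.67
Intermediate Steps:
k = -7/3 (k = -1*1/3 + 2*(-1) = -1/3 - 2 = -7/3 ≈ -2.3333)
D = 26/3 (D = 4 - 7/3*(-2) = 4 + 14/3 = 26/3 ≈ 8.6667)
D*(-31) + (4 + 9) = (26/3)*(-31) + (4 + 9) = -806/3 + 13 = -767/3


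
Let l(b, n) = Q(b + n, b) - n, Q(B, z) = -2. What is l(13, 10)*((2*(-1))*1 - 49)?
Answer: 612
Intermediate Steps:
l(b, n) = -2 - n
l(13, 10)*((2*(-1))*1 - 49) = (-2 - 1*10)*((2*(-1))*1 - 49) = (-2 - 10)*(-2*1 - 49) = -12*(-2 - 49) = -12*(-51) = 612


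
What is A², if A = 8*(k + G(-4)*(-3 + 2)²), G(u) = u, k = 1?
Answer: 576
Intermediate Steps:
A = -24 (A = 8*(1 - 4*(-3 + 2)²) = 8*(1 - 4*(-1)²) = 8*(1 - 4*1) = 8*(1 - 4) = 8*(-3) = -24)
A² = (-24)² = 576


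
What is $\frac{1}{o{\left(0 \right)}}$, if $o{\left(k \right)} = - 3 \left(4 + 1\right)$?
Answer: $- \frac{1}{15} \approx -0.066667$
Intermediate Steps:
$o{\left(k \right)} = -15$ ($o{\left(k \right)} = \left(-3\right) 5 = -15$)
$\frac{1}{o{\left(0 \right)}} = \frac{1}{-15} = - \frac{1}{15}$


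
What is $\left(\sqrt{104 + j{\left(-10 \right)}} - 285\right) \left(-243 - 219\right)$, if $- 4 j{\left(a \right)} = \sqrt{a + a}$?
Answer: $131670 - 231 \sqrt{416 - 2 i \sqrt{5}} \approx 1.2696 \cdot 10^{5} + 25.325 i$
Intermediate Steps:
$j{\left(a \right)} = - \frac{\sqrt{2} \sqrt{a}}{4}$ ($j{\left(a \right)} = - \frac{\sqrt{a + a}}{4} = - \frac{\sqrt{2 a}}{4} = - \frac{\sqrt{2} \sqrt{a}}{4}$)
$\left(\sqrt{104 + j{\left(-10 \right)}} - 285\right) \left(-243 - 219\right) = \left(\sqrt{104 - \frac{\sqrt{2} \sqrt{-10}}{4}} - 285\right) \left(-243 - 219\right) = \left(\sqrt{104 - \frac{\sqrt{2} i \sqrt{10}}{4}} - 285\right) \left(-462\right) = \left(\sqrt{104 - \frac{i \sqrt{5}}{2}} - 285\right) \left(-462\right) = \left(-285 + \sqrt{104 - \frac{i \sqrt{5}}{2}}\right) \left(-462\right) = 131670 - 462 \sqrt{104 - \frac{i \sqrt{5}}{2}}$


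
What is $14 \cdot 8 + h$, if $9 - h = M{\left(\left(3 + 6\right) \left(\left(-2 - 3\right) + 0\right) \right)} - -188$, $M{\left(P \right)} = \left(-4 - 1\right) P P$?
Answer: $10058$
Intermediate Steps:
$M{\left(P \right)} = - 5 P^{2}$ ($M{\left(P \right)} = \left(-4 - 1\right) P P = - 5 P P = - 5 P^{2}$)
$h = 9946$ ($h = 9 - \left(- 5 \left(\left(3 + 6\right) \left(\left(-2 - 3\right) + 0\right)\right)^{2} - -188\right) = 9 - \left(- 5 \left(9 \left(\left(-2 - 3\right) + 0\right)\right)^{2} + 188\right) = 9 - \left(- 5 \left(9 \left(-5 + 0\right)\right)^{2} + 188\right) = 9 - \left(- 5 \left(9 \left(-5\right)\right)^{2} + 188\right) = 9 - \left(- 5 \left(-45\right)^{2} + 188\right) = 9 - \left(\left(-5\right) 2025 + 188\right) = 9 - \left(-10125 + 188\right) = 9 - -9937 = 9 + 9937 = 9946$)
$14 \cdot 8 + h = 14 \cdot 8 + 9946 = 112 + 9946 = 10058$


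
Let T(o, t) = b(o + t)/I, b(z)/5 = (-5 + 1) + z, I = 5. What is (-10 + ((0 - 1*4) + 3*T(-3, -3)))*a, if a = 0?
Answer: 0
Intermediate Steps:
b(z) = -20 + 5*z (b(z) = 5*((-5 + 1) + z) = 5*(-4 + z) = -20 + 5*z)
T(o, t) = -4 + o + t (T(o, t) = (-20 + 5*(o + t))/5 = (-20 + (5*o + 5*t))*(⅕) = (-20 + 5*o + 5*t)*(⅕) = -4 + o + t)
(-10 + ((0 - 1*4) + 3*T(-3, -3)))*a = (-10 + ((0 - 1*4) + 3*(-4 - 3 - 3)))*0 = (-10 + ((0 - 4) + 3*(-10)))*0 = (-10 + (-4 - 30))*0 = (-10 - 34)*0 = -44*0 = 0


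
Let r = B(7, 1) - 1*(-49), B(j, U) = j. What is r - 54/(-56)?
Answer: 1595/28 ≈ 56.964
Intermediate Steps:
r = 56 (r = 7 - 1*(-49) = 7 + 49 = 56)
r - 54/(-56) = 56 - 54/(-56) = 56 - 1/56*(-54) = 56 + 27/28 = 1595/28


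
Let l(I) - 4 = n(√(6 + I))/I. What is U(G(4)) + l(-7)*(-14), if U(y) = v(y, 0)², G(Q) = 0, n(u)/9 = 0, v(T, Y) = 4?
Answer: -40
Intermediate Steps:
n(u) = 0 (n(u) = 9*0 = 0)
U(y) = 16 (U(y) = 4² = 16)
l(I) = 4 (l(I) = 4 + 0/I = 4 + 0 = 4)
U(G(4)) + l(-7)*(-14) = 16 + 4*(-14) = 16 - 56 = -40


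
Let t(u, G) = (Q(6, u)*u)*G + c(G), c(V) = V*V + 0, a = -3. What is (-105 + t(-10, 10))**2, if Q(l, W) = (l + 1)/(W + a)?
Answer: 403225/169 ≈ 2385.9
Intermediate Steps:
c(V) = V**2 (c(V) = V**2 + 0 = V**2)
Q(l, W) = (1 + l)/(-3 + W) (Q(l, W) = (l + 1)/(W - 3) = (1 + l)/(-3 + W))
t(u, G) = G**2 + 7*G*u/(-3 + u) (t(u, G) = (((1 + 6)/(-3 + u))*u)*G + G**2 = ((7/(-3 + u))*u)*G + G**2 = (7*u/(-3 + u))*G + G**2 = 7*G*u/(-3 + u) + G**2 = G**2 + 7*G*u/(-3 + u))
(-105 + t(-10, 10))**2 = (-105 + 10*(7*(-10) + 10*(-3 - 10))/(-3 - 10))**2 = (-105 + 10*(-70 + 10*(-13))/(-13))**2 = (-105 + 10*(-1/13)*(-70 - 130))**2 = (-105 + 10*(-1/13)*(-200))**2 = (-105 + 2000/13)**2 = (635/13)**2 = 403225/169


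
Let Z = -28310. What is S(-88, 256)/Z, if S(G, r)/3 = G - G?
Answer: 0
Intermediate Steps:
S(G, r) = 0 (S(G, r) = 3*(G - G) = 3*0 = 0)
S(-88, 256)/Z = 0/(-28310) = 0*(-1/28310) = 0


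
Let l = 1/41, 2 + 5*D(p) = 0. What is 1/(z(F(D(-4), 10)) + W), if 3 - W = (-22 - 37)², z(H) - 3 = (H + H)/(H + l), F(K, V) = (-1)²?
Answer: -21/72934 ≈ -0.00028793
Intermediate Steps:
D(p) = -⅖ (D(p) = -⅖ + (⅕)*0 = -⅖ + 0 = -⅖)
l = 1/41 ≈ 0.024390
F(K, V) = 1
z(H) = 3 + 2*H/(1/41 + H) (z(H) = 3 + (H + H)/(H + 1/41) = 3 + (2*H)/(1/41 + H) = 3 + 2*H/(1/41 + H))
W = -3478 (W = 3 - (-22 - 37)² = 3 - 1*(-59)² = 3 - 1*3481 = 3 - 3481 = -3478)
1/(z(F(D(-4), 10)) + W) = 1/((3 + 205*1)/(1 + 41*1) - 3478) = 1/((3 + 205)/(1 + 41) - 3478) = 1/(208/42 - 3478) = 1/((1/42)*208 - 3478) = 1/(104/21 - 3478) = 1/(-72934/21) = -21/72934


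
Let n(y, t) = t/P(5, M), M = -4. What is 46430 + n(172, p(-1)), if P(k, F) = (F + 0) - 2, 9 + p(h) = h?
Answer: 139295/3 ≈ 46432.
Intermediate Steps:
p(h) = -9 + h
P(k, F) = -2 + F (P(k, F) = F - 2 = -2 + F)
n(y, t) = -t/6 (n(y, t) = t/(-2 - 4) = t/(-6) = t*(-1/6) = -t/6)
46430 + n(172, p(-1)) = 46430 - (-9 - 1)/6 = 46430 - 1/6*(-10) = 46430 + 5/3 = 139295/3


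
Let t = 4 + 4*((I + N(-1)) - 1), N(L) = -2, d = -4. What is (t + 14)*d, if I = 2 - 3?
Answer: -8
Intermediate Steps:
I = -1
t = -12 (t = 4 + 4*((-1 - 2) - 1) = 4 + 4*(-3 - 1) = 4 + 4*(-4) = 4 - 16 = -12)
(t + 14)*d = (-12 + 14)*(-4) = 2*(-4) = -8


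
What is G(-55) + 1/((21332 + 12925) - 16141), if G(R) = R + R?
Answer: -1992759/18116 ≈ -110.00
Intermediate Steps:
G(R) = 2*R
G(-55) + 1/((21332 + 12925) - 16141) = 2*(-55) + 1/((21332 + 12925) - 16141) = -110 + 1/(34257 - 16141) = -110 + 1/18116 = -1992759/18116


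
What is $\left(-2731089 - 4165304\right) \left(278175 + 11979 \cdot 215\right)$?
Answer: $-19679960848380$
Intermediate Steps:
$\left(-2731089 - 4165304\right) \left(278175 + 11979 \cdot 215\right) = - 6896393 \left(278175 + 2575485\right) = \left(-6896393\right) 2853660 = -19679960848380$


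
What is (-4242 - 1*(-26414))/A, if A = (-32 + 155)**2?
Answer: 22172/15129 ≈ 1.4655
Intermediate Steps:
A = 15129 (A = 123**2 = 15129)
(-4242 - 1*(-26414))/A = (-4242 - 1*(-26414))/15129 = (-4242 + 26414)*(1/15129) = 22172*(1/15129) = 22172/15129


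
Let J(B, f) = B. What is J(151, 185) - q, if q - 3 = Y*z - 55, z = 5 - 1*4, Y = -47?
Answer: 250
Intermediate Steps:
z = 1 (z = 5 - 4 = 1)
q = -99 (q = 3 + (-47*1 - 55) = 3 + (-47 - 55) = 3 - 102 = -99)
J(151, 185) - q = 151 - 1*(-99) = 151 + 99 = 250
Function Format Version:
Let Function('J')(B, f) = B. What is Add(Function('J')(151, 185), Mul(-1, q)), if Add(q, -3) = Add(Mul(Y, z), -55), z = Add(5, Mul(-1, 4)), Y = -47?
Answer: 250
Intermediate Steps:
z = 1 (z = Add(5, -4) = 1)
q = -99 (q = Add(3, Add(Mul(-47, 1), -55)) = Add(3, Add(-47, -55)) = Add(3, -102) = -99)
Add(Function('J')(151, 185), Mul(-1, q)) = Add(151, Mul(-1, -99)) = Add(151, 99) = 250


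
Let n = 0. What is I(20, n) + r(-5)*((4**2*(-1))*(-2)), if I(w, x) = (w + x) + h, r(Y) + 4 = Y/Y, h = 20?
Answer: -56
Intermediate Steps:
r(Y) = -3 (r(Y) = -4 + Y/Y = -4 + 1 = -3)
I(w, x) = 20 + w + x (I(w, x) = (w + x) + 20 = 20 + w + x)
I(20, n) + r(-5)*((4**2*(-1))*(-2)) = (20 + 20 + 0) - 3*4**2*(-1)*(-2) = 40 - 3*16*(-1)*(-2) = 40 - (-48)*(-2) = 40 - 3*32 = 40 - 96 = -56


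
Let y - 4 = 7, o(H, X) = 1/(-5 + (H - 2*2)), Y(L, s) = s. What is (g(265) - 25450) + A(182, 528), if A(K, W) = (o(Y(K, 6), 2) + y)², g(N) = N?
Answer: -225641/9 ≈ -25071.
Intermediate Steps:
o(H, X) = 1/(-9 + H) (o(H, X) = 1/(-5 + (H - 4)) = 1/(-5 + (-4 + H)) = 1/(-9 + H))
y = 11 (y = 4 + 7 = 11)
A(K, W) = 1024/9 (A(K, W) = (1/(-9 + 6) + 11)² = (1/(-3) + 11)² = (-⅓ + 11)² = (32/3)² = 1024/9)
(g(265) - 25450) + A(182, 528) = (265 - 25450) + 1024/9 = -25185 + 1024/9 = -225641/9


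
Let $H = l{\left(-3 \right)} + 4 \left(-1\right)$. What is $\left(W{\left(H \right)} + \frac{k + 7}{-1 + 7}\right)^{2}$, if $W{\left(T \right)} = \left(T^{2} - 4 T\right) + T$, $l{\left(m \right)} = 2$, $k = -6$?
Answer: $\frac{3721}{36} \approx 103.36$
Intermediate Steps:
$H = -2$ ($H = 2 + 4 \left(-1\right) = 2 - 4 = -2$)
$W{\left(T \right)} = T^{2} - 3 T$
$\left(W{\left(H \right)} + \frac{k + 7}{-1 + 7}\right)^{2} = \left(- 2 \left(-3 - 2\right) + \frac{-6 + 7}{-1 + 7}\right)^{2} = \left(\left(-2\right) \left(-5\right) + 1 \cdot \frac{1}{6}\right)^{2} = \left(10 + 1 \cdot \frac{1}{6}\right)^{2} = \left(10 + \frac{1}{6}\right)^{2} = \left(\frac{61}{6}\right)^{2} = \frac{3721}{36}$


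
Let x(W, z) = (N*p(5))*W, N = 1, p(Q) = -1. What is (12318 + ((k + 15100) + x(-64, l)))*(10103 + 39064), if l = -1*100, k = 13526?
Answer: 2016240336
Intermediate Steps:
l = -100
x(W, z) = -W (x(W, z) = (1*(-1))*W = -W)
(12318 + ((k + 15100) + x(-64, l)))*(10103 + 39064) = (12318 + ((13526 + 15100) - 1*(-64)))*(10103 + 39064) = (12318 + (28626 + 64))*49167 = (12318 + 28690)*49167 = 41008*49167 = 2016240336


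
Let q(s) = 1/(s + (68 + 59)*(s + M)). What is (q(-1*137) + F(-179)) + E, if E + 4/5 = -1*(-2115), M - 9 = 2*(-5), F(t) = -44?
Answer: 182829708/88315 ≈ 2070.2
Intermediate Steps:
M = -1 (M = 9 + 2*(-5) = 9 - 10 = -1)
E = 10571/5 (E = -4/5 - 1*(-2115) = -4/5 + 2115 = 10571/5 ≈ 2114.2)
q(s) = 1/(-127 + 128*s) (q(s) = 1/(s + (68 + 59)*(s - 1)) = 1/(s + 127*(-1 + s)) = 1/(s + (-127 + 127*s)) = 1/(-127 + 128*s))
(q(-1*137) + F(-179)) + E = (1/(-127 + 128*(-1*137)) - 44) + 10571/5 = (1/(-127 + 128*(-137)) - 44) + 10571/5 = (1/(-127 - 17536) - 44) + 10571/5 = (1/(-17663) - 44) + 10571/5 = (-1/17663 - 44) + 10571/5 = -777173/17663 + 10571/5 = 182829708/88315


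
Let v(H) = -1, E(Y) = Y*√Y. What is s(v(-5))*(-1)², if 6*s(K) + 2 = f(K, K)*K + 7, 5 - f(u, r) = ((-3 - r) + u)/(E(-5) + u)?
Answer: 1/252 - 5*I*√5/252 ≈ 0.0039683 - 0.044366*I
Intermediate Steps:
E(Y) = Y^(3/2)
f(u, r) = 5 - (-3 + u - r)/(u - 5*I*√5) (f(u, r) = 5 - ((-3 - r) + u)/((-5)^(3/2) + u) = 5 - (-3 + u - r)/(-5*I*√5 + u) = 5 - (-3 + u - r)/(u - 5*I*√5))
s(K) = ⅚ + K*(3 + 5*K - 25*I*√5)/(6*(K - 5*I*√5)) (s(K) = -⅓ + (((3 + K + 4*K - 25*I*√5)/(K - 5*I*√5))*K + 7)/6 = -⅓ + (((3 + 5*K - 25*I*√5)/(K - 5*I*√5))*K + 7)/6 = -⅓ + (K*(3 + 5*K - 25*I*√5)/(K - 5*I*√5) + 7)/6 = -⅓ + (7 + K*(3 + 5*K - 25*I*√5)/(K - 5*I*√5))/6 = -⅓ + (7/6 + K*(3 + 5*K - 25*I*√5)/(6*(K - 5*I*√5))) = ⅚ + K*(3 + 5*K - 25*I*√5)/(6*(K - 5*I*√5)))
s(v(-5))*(-1)² = ((5*(-1) - (3 + 5*(-1) - 25*I*√5) - 25*I*√5)/(6*(-1 - 5*I*√5)))*(-1)² = ((-5 - (3 - 5 - 25*I*√5) - 25*I*√5)/(6*(-1 - 5*I*√5)))*1 = ((-5 - (-2 - 25*I*√5) - 25*I*√5)/(6*(-1 - 5*I*√5)))*1 = ((-5 + (2 + 25*I*√5) - 25*I*√5)/(6*(-1 - 5*I*√5)))*1 = ((⅙)*(-3)/(-1 - 5*I*√5))*1 = -1/(2*(-1 - 5*I*√5))*1 = -1/(2*(-1 - 5*I*√5))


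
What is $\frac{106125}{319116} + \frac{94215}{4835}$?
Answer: $\frac{2038575221}{102861724} \approx 19.819$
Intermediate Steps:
$\frac{106125}{319116} + \frac{94215}{4835} = 106125 \cdot \frac{1}{319116} + 94215 \cdot \frac{1}{4835} = \frac{35375}{106372} + \frac{18843}{967} = \frac{2038575221}{102861724}$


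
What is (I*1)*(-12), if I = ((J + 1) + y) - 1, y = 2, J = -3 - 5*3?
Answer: 192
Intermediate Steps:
J = -18 (J = -3 - 15 = -18)
I = -16 (I = ((-18 + 1) + 2) - 1 = (-17 + 2) - 1 = -15 - 1 = -16)
(I*1)*(-12) = -16*1*(-12) = -16*(-12) = 192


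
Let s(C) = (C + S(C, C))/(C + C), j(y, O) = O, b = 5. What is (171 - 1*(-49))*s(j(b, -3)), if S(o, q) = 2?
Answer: 110/3 ≈ 36.667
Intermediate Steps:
s(C) = (2 + C)/(2*C) (s(C) = (C + 2)/(C + C) = (2 + C)/((2*C)) = (2 + C)*(1/(2*C)) = (2 + C)/(2*C))
(171 - 1*(-49))*s(j(b, -3)) = (171 - 1*(-49))*((½)*(2 - 3)/(-3)) = (171 + 49)*((½)*(-⅓)*(-1)) = 220*(⅙) = 110/3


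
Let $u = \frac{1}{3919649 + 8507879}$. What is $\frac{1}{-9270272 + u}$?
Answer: $- \frac{12427528}{115206564847615} \approx -1.0787 \cdot 10^{-7}$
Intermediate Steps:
$u = \frac{1}{12427528} \approx 8.0467 \cdot 10^{-8}$
$\frac{1}{-9270272 + u} = \frac{1}{-9270272 + \frac{1}{12427528}} = \frac{1}{- \frac{115206564847615}{12427528}} = - \frac{12427528}{115206564847615}$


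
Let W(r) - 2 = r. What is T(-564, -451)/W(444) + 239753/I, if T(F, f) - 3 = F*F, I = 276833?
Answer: 88167230305/123467518 ≈ 714.09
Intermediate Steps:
W(r) = 2 + r
T(F, f) = 3 + F² (T(F, f) = 3 + F*F = 3 + F²)
T(-564, -451)/W(444) + 239753/I = (3 + (-564)²)/(2 + 444) + 239753/276833 = (3 + 318096)/446 + 239753*(1/276833) = 318099*(1/446) + 239753/276833 = 318099/446 + 239753/276833 = 88167230305/123467518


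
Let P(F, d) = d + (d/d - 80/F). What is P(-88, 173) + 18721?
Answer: 207855/11 ≈ 18896.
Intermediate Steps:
P(F, d) = 1 + d - 80/F (P(F, d) = d + (1 - 80/F) = 1 + d - 80/F)
P(-88, 173) + 18721 = (1 + 173 - 80/(-88)) + 18721 = (1 + 173 - 80*(-1/88)) + 18721 = (1 + 173 + 10/11) + 18721 = 1924/11 + 18721 = 207855/11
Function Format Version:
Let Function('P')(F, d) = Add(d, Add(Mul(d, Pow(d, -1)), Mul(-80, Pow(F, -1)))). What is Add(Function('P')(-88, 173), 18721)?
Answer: Rational(207855, 11) ≈ 18896.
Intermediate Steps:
Function('P')(F, d) = Add(1, d, Mul(-80, Pow(F, -1))) (Function('P')(F, d) = Add(d, Add(1, Mul(-80, Pow(F, -1)))) = Add(1, d, Mul(-80, Pow(F, -1))))
Add(Function('P')(-88, 173), 18721) = Add(Add(1, 173, Mul(-80, Pow(-88, -1))), 18721) = Add(Add(1, 173, Mul(-80, Rational(-1, 88))), 18721) = Add(Add(1, 173, Rational(10, 11)), 18721) = Add(Rational(1924, 11), 18721) = Rational(207855, 11)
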